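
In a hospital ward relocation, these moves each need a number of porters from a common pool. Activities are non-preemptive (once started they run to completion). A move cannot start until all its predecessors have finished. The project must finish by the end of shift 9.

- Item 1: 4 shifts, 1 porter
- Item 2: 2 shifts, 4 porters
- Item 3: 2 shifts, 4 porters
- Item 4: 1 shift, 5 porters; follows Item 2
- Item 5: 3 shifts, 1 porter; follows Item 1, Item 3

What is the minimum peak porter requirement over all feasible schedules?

Early-start (Item 1@1, Item 2@1, Item 3@1, Item 4@3, Item 5@5) gives peak 9: s1:9  s2:9  s3:6  s4:1  s5:1  s6:1  s7:1  s8:0  s9:0.
Shift Item 3→3, Item 4→5, Item 5→6.
Schedule Item 1@1, Item 2@1, Item 3@3, Item 4@5, Item 5@6: s1:5  s2:5  s3:5  s4:5  s5:5  s6:1  s7:1  s8:1  s9:0 — peak 5.

5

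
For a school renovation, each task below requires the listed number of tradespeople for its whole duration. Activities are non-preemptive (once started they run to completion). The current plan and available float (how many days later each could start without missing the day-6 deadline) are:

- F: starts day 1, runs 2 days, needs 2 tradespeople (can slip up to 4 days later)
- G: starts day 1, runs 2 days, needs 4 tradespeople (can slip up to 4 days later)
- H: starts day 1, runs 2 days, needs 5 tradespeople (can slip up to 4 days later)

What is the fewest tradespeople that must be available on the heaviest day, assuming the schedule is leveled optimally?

Early-start (F@1, G@1, H@1) gives peak 11: d1:11  d2:11  d3:0  d4:0  d5:0  d6:0.
Shift G→3, H→5.
Schedule F@1, G@3, H@5: d1:2  d2:2  d3:4  d4:4  d5:5  d6:5 — peak 5.

5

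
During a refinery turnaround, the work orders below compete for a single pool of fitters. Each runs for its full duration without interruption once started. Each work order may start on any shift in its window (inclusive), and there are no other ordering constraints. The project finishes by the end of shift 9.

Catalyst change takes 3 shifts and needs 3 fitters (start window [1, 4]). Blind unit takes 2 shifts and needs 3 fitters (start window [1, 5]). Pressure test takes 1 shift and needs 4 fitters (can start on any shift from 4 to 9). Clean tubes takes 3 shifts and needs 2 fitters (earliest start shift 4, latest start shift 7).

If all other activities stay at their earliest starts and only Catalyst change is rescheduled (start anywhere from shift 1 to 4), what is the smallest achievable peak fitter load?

Catalyst change@1: s1:6  s2:6  s3:3  s4:6  s5:2  s6:2  s7:0  s8:0  s9:0 → peak 6
Catalyst change@2: s1:3  s2:6  s3:3  s4:9  s5:2  s6:2  s7:0  s8:0  s9:0 → peak 9
Catalyst change@3: s1:3  s2:3  s3:3  s4:9  s5:5  s6:2  s7:0  s8:0  s9:0 → peak 9
Catalyst change@4: s1:3  s2:3  s3:0  s4:9  s5:5  s6:5  s7:0  s8:0  s9:0 → peak 9
Best is Catalyst change@1, peak 6.

6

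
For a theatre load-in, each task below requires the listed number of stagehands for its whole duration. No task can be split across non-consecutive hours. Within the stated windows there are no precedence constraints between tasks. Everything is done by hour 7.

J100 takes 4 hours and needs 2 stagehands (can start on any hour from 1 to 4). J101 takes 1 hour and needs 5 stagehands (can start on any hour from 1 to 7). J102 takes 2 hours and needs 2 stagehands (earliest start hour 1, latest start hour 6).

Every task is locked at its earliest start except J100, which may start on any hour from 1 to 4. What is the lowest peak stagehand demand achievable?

J100@1: h1:9  h2:4  h3:2  h4:2  h5:0  h6:0  h7:0 → peak 9
J100@2: h1:7  h2:4  h3:2  h4:2  h5:2  h6:0  h7:0 → peak 7
J100@3: h1:7  h2:2  h3:2  h4:2  h5:2  h6:2  h7:0 → peak 7
J100@4: h1:7  h2:2  h3:0  h4:2  h5:2  h6:2  h7:2 → peak 7
Best is J100@2, peak 7.

7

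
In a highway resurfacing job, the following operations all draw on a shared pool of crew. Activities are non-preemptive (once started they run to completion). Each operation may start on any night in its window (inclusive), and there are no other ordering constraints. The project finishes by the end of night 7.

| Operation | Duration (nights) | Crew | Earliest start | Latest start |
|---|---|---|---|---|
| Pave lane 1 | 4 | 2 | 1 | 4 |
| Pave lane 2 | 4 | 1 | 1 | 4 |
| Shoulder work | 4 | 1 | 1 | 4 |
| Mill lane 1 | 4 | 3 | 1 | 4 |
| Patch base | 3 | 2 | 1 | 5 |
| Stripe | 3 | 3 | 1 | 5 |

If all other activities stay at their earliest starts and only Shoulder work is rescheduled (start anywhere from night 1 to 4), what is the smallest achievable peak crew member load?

11

Shoulder work@1: n1:12  n2:12  n3:12  n4:7  n5:0  n6:0  n7:0 → peak 12
Shoulder work@2: n1:11  n2:12  n3:12  n4:7  n5:1  n6:0  n7:0 → peak 12
Shoulder work@3: n1:11  n2:11  n3:12  n4:7  n5:1  n6:1  n7:0 → peak 12
Shoulder work@4: n1:11  n2:11  n3:11  n4:7  n5:1  n6:1  n7:1 → peak 11
Best is Shoulder work@4, peak 11.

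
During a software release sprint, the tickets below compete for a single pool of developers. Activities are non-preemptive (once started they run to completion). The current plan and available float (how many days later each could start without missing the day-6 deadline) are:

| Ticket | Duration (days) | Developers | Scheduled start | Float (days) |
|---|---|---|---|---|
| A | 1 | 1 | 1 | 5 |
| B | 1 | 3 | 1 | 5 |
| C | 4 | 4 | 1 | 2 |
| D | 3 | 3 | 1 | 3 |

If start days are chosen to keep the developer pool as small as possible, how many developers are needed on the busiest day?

7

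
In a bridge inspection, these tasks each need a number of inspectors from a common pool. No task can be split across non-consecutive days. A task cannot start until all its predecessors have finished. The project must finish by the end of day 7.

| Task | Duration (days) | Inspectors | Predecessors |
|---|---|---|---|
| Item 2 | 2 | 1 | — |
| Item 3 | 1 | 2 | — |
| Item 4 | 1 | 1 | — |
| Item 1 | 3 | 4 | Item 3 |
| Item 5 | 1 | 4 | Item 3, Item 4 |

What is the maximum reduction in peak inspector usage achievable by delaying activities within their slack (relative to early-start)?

5

Early-start peak: d1:4  d2:9  d3:4  d4:4  d5:0  d6:0  d7:0 ⇒ 9.
Leveled (Item 2@1, Item 3@1, Item 4@1, Item 1@3, Item 5@6): d1:4  d2:1  d3:4  d4:4  d5:4  d6:4  d7:0 ⇒ 4.
Reduction 9 − 4 = 5.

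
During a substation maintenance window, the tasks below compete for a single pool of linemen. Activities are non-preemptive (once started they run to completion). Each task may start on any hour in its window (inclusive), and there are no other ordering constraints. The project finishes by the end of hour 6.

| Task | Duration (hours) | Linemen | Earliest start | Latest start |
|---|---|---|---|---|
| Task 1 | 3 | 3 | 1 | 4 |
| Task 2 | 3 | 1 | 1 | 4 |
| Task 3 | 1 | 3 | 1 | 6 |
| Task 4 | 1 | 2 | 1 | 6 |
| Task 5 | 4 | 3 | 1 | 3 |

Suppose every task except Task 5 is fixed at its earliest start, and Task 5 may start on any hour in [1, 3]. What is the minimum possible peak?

9

Task 5@1: h1:12  h2:7  h3:7  h4:3  h5:0  h6:0 → peak 12
Task 5@2: h1:9  h2:7  h3:7  h4:3  h5:3  h6:0 → peak 9
Task 5@3: h1:9  h2:4  h3:7  h4:3  h5:3  h6:3 → peak 9
Best is Task 5@2, peak 9.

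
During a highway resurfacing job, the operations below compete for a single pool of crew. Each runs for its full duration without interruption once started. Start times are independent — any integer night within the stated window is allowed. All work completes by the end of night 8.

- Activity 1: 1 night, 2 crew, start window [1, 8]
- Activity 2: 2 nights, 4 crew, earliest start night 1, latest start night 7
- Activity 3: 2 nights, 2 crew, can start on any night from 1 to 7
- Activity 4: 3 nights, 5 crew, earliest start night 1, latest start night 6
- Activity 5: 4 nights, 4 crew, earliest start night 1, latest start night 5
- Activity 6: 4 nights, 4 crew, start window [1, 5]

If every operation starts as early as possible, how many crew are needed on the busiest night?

21

Early-start schedule: Activity 1@1, Activity 2@1, Activity 3@1, Activity 4@1, Activity 5@1, Activity 6@1.
Load per night: night 1: 21, night 2: 19, night 3: 13, night 4: 8, night 5: 0, night 6: 0, night 7: 0, night 8: 0.
Peak is 21.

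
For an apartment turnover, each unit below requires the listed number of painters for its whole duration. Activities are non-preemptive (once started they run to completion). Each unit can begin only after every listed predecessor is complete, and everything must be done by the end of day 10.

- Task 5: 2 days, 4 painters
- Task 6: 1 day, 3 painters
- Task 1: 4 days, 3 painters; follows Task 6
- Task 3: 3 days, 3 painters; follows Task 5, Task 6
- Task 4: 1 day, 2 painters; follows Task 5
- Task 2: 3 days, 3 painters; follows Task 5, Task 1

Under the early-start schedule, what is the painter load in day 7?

3

At early start, day 7 has: Task 2.
Demand: 3 = 3.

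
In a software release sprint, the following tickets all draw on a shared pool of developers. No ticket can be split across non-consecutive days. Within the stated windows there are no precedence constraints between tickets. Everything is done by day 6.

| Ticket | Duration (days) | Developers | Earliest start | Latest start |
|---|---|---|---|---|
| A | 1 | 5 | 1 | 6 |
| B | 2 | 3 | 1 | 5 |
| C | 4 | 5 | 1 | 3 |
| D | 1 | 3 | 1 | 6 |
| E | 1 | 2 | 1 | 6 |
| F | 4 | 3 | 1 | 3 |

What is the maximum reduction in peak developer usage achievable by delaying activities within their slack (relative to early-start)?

Early-start peak: d1:21  d2:11  d3:8  d4:8  d5:0  d6:0 ⇒ 21.
Leveled (A@1, B@1, C@2, D@6, E@6, F@3): d1:8  d2:8  d3:8  d4:8  d5:8  d6:8 ⇒ 8.
Reduction 21 − 8 = 13.

13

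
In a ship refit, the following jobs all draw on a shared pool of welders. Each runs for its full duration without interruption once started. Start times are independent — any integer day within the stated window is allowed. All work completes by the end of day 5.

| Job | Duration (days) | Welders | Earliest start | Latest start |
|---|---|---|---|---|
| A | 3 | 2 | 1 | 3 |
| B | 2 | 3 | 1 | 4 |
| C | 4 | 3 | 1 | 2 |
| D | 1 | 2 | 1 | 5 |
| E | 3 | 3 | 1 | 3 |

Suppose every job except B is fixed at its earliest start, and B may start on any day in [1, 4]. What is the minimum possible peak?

B@1: d1:13  d2:11  d3:8  d4:3  d5:0 → peak 13
B@2: d1:10  d2:11  d3:11  d4:3  d5:0 → peak 11
B@3: d1:10  d2:8  d3:11  d4:6  d5:0 → peak 11
B@4: d1:10  d2:8  d3:8  d4:6  d5:3 → peak 10
Best is B@4, peak 10.

10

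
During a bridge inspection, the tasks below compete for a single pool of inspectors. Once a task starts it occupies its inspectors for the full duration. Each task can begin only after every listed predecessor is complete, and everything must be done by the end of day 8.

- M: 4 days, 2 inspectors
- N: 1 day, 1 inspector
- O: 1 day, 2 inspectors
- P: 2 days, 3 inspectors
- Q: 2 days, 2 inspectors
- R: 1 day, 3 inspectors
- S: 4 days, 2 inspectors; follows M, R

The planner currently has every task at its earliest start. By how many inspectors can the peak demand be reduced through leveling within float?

Early-start peak: d1:13  d2:7  d3:2  d4:2  d5:2  d6:2  d7:2  d8:2 ⇒ 13.
Leveled (M@1, N@1, O@1, P@2, Q@5, R@4, S@5): d1:5  d2:5  d3:5  d4:5  d5:4  d6:4  d7:2  d8:2 ⇒ 5.
Reduction 13 − 5 = 8.

8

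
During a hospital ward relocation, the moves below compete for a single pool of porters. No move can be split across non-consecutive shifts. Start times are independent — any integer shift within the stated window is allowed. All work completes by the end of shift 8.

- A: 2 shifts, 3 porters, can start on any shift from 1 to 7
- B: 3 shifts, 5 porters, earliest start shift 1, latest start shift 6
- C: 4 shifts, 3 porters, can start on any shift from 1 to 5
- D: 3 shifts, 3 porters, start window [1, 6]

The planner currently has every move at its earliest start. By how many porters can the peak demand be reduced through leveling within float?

8

Early-start peak: s1:14  s2:14  s3:11  s4:3  s5:0  s6:0  s7:0  s8:0 ⇒ 14.
Leveled (A@1, B@6, C@1, D@3): s1:6  s2:6  s3:6  s4:6  s5:3  s6:5  s7:5  s8:5 ⇒ 6.
Reduction 14 − 6 = 8.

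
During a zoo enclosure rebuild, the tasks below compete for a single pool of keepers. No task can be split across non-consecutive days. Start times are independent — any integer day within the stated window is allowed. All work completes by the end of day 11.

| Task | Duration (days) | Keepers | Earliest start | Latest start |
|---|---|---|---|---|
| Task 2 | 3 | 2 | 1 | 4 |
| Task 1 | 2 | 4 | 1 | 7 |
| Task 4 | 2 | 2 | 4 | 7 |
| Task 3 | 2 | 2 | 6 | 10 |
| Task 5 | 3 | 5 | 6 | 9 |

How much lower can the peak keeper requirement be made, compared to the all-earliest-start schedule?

2

Early-start peak: d1:6  d2:6  d3:2  d4:2  d5:2  d6:7  d7:7  d8:5  d9:0  d10:0  d11:0 ⇒ 7.
Leveled (Task 2@1, Task 1@4, Task 4@6, Task 3@6, Task 5@8): d1:2  d2:2  d3:2  d4:4  d5:4  d6:4  d7:4  d8:5  d9:5  d10:5  d11:0 ⇒ 5.
Reduction 7 − 5 = 2.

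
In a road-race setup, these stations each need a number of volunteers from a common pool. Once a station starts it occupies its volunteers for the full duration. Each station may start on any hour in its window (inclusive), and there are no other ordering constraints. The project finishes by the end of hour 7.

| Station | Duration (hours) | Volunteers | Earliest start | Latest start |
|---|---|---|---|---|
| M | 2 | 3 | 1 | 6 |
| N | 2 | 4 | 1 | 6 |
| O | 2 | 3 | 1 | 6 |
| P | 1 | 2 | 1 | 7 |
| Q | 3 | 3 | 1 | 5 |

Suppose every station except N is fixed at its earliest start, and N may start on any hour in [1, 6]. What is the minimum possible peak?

11

N@1: h1:15  h2:13  h3:3  h4:0  h5:0  h6:0  h7:0 → peak 15
N@2: h1:11  h2:13  h3:7  h4:0  h5:0  h6:0  h7:0 → peak 13
N@3: h1:11  h2:9  h3:7  h4:4  h5:0  h6:0  h7:0 → peak 11
N@4: h1:11  h2:9  h3:3  h4:4  h5:4  h6:0  h7:0 → peak 11
N@5: h1:11  h2:9  h3:3  h4:0  h5:4  h6:4  h7:0 → peak 11
N@6: h1:11  h2:9  h3:3  h4:0  h5:0  h6:4  h7:4 → peak 11
Best is N@3, peak 11.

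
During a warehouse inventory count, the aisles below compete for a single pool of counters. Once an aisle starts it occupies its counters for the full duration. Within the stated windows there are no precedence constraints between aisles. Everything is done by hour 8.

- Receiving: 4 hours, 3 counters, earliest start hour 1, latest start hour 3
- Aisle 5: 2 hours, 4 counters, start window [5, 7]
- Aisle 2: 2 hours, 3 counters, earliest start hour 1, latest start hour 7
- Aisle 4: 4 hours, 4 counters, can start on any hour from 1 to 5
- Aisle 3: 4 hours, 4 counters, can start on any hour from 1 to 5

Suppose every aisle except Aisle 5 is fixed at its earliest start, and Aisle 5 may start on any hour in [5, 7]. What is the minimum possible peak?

14

Aisle 5@5: h1:14  h2:14  h3:11  h4:11  h5:4  h6:4  h7:0  h8:0 → peak 14
Aisle 5@6: h1:14  h2:14  h3:11  h4:11  h5:0  h6:4  h7:4  h8:0 → peak 14
Aisle 5@7: h1:14  h2:14  h3:11  h4:11  h5:0  h6:0  h7:4  h8:4 → peak 14
Best is Aisle 5@5, peak 14.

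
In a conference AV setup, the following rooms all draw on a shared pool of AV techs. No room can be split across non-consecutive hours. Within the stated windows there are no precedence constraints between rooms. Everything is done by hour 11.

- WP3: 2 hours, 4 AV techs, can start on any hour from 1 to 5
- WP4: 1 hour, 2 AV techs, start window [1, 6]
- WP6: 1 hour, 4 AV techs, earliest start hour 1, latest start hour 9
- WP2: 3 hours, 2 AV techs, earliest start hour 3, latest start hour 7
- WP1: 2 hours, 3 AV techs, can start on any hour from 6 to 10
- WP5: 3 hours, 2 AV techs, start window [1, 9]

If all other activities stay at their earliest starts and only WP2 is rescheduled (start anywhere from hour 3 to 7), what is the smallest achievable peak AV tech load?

12

WP2@3: h1:12  h2:6  h3:4  h4:2  h5:2  h6:3  h7:3  h8:0  h9:0  h10:0  h11:0 → peak 12
WP2@4: h1:12  h2:6  h3:2  h4:2  h5:2  h6:5  h7:3  h8:0  h9:0  h10:0  h11:0 → peak 12
WP2@5: h1:12  h2:6  h3:2  h4:0  h5:2  h6:5  h7:5  h8:0  h9:0  h10:0  h11:0 → peak 12
WP2@6: h1:12  h2:6  h3:2  h4:0  h5:0  h6:5  h7:5  h8:2  h9:0  h10:0  h11:0 → peak 12
WP2@7: h1:12  h2:6  h3:2  h4:0  h5:0  h6:3  h7:5  h8:2  h9:2  h10:0  h11:0 → peak 12
Best is WP2@3, peak 12.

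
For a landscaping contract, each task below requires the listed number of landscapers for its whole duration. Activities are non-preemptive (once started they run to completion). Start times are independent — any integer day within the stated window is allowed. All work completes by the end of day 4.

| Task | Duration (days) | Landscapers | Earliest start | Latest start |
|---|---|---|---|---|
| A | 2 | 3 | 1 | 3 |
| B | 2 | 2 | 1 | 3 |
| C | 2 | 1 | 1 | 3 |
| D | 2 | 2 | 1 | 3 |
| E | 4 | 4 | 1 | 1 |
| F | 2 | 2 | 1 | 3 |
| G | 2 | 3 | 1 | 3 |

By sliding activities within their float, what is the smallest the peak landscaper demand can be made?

11

Early-start (A@1, B@1, C@1, D@1, E@1, F@1, G@1) gives peak 17: d1:17  d2:17  d3:4  d4:4.
Shift D→3, F→3, G→3.
Schedule A@1, B@1, C@1, D@3, E@1, F@3, G@3: d1:10  d2:10  d3:11  d4:11 — peak 11.
Total landscaper-days = 42 over 4 days ⇒ peak ≥ ⌈42/4⌉ = 11, so 11 is optimal.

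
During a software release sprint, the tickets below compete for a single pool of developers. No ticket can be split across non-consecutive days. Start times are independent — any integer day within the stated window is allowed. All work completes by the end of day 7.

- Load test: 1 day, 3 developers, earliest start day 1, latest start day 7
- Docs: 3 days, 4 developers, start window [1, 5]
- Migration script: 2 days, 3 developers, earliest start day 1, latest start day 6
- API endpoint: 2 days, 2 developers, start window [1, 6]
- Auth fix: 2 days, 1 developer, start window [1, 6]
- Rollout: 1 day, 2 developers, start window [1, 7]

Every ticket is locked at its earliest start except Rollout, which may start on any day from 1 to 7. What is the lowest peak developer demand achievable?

13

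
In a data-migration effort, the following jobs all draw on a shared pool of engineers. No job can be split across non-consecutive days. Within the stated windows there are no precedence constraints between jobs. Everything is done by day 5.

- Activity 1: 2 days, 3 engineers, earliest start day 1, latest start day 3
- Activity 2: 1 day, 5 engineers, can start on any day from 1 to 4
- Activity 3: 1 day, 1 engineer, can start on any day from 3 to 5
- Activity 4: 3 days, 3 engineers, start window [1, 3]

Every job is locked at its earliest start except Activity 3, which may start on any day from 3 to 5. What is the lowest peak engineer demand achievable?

11

Activity 3@3: d1:11  d2:6  d3:4  d4:0  d5:0 → peak 11
Activity 3@4: d1:11  d2:6  d3:3  d4:1  d5:0 → peak 11
Activity 3@5: d1:11  d2:6  d3:3  d4:0  d5:1 → peak 11
Best is Activity 3@3, peak 11.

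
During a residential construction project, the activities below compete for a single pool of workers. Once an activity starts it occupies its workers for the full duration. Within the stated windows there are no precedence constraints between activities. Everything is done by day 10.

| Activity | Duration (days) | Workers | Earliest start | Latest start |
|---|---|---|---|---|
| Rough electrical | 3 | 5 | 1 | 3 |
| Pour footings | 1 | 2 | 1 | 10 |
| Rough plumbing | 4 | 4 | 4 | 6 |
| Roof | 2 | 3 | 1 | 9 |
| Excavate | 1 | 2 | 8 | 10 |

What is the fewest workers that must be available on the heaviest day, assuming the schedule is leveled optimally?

5

Early-start (Rough electrical@1, Pour footings@1, Rough plumbing@4, Roof@1, Excavate@8) gives peak 10: d1:10  d2:8  d3:5  d4:4  d5:4  d6:4  d7:4  d8:2  d9:0  d10:0.
Shift Pour footings→4, Rough plumbing→5, Roof→9, Excavate→9.
Schedule Rough electrical@1, Pour footings@4, Rough plumbing@5, Roof@9, Excavate@9: d1:5  d2:5  d3:5  d4:2  d5:4  d6:4  d7:4  d8:4  d9:5  d10:3 — peak 5.
Total worker-days = 41 over 10 days ⇒ peak ≥ ⌈41/10⌉ = 5, so 5 is optimal.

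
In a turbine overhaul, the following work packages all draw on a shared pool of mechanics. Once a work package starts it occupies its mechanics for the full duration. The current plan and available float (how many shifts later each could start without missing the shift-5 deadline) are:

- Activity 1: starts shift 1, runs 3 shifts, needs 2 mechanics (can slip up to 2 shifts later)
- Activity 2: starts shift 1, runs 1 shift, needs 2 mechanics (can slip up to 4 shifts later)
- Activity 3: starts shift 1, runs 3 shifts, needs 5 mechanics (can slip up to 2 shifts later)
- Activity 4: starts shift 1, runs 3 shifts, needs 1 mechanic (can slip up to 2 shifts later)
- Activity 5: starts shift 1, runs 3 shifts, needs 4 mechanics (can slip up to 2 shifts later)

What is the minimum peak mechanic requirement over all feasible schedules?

Early-start (Activity 1@1, Activity 2@1, Activity 3@1, Activity 4@1, Activity 5@1) gives peak 14: s1:14  s2:12  s3:12  s4:0  s5:0.
Shift Activity 5→2.
Schedule Activity 1@1, Activity 2@1, Activity 3@1, Activity 4@1, Activity 5@2: s1:10  s2:12  s3:12  s4:4  s5:0 — peak 12.

12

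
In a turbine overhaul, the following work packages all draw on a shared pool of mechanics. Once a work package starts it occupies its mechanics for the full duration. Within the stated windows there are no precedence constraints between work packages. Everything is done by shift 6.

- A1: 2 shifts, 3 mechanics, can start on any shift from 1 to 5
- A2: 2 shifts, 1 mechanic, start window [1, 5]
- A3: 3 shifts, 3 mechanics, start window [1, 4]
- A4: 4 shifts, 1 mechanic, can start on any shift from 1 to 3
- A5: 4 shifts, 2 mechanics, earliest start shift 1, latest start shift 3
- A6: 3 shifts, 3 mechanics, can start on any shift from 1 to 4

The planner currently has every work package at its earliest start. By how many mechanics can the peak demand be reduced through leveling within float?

6

Early-start peak: s1:13  s2:13  s3:9  s4:3  s5:0  s6:0 ⇒ 13.
Leveled (A1@1, A2@1, A3@1, A4@3, A5@3, A6@4): s1:7  s2:7  s3:6  s4:6  s5:6  s6:6 ⇒ 7.
Reduction 13 − 7 = 6.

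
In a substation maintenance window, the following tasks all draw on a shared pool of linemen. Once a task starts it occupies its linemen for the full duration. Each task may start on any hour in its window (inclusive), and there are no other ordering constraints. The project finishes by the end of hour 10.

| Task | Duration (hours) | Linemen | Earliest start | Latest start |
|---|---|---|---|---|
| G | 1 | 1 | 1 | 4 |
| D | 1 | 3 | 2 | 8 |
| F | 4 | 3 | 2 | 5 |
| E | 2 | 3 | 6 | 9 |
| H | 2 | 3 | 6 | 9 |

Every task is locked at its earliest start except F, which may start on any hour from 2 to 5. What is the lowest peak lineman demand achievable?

F@2: h1:1  h2:6  h3:3  h4:3  h5:3  h6:6  h7:6  h8:0  h9:0  h10:0 → peak 6
F@3: h1:1  h2:3  h3:3  h4:3  h5:3  h6:9  h7:6  h8:0  h9:0  h10:0 → peak 9
F@4: h1:1  h2:3  h3:0  h4:3  h5:3  h6:9  h7:9  h8:0  h9:0  h10:0 → peak 9
F@5: h1:1  h2:3  h3:0  h4:0  h5:3  h6:9  h7:9  h8:3  h9:0  h10:0 → peak 9
Best is F@2, peak 6.

6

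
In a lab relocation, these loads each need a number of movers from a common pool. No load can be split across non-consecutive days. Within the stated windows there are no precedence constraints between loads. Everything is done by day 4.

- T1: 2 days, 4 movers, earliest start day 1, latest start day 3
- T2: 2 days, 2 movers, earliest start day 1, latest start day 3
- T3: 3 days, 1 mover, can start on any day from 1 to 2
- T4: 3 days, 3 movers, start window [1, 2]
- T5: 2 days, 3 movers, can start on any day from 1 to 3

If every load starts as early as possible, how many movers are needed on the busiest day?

13

Early-start schedule: T1@1, T2@1, T3@1, T4@1, T5@1.
Load per day: day 1: 13, day 2: 13, day 3: 4, day 4: 0.
Peak is 13.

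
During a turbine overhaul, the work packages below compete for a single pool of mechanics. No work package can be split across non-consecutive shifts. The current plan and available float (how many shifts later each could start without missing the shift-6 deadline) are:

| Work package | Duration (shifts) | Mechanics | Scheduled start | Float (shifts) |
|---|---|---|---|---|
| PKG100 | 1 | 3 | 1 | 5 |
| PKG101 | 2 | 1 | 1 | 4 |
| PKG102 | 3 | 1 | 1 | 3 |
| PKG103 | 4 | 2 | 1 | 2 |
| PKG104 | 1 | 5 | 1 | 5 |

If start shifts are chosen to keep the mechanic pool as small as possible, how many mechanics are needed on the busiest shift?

5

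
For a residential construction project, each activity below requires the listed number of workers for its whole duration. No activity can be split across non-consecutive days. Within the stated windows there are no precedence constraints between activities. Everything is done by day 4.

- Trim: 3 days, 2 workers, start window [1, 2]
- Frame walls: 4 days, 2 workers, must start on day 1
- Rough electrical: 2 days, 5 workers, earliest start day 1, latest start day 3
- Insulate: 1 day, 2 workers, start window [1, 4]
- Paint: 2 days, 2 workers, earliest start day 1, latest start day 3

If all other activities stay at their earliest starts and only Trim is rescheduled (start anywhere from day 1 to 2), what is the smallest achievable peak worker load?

Trim@1: d1:13  d2:11  d3:4  d4:2 → peak 13
Trim@2: d1:11  d2:11  d3:4  d4:4 → peak 11
Best is Trim@2, peak 11.

11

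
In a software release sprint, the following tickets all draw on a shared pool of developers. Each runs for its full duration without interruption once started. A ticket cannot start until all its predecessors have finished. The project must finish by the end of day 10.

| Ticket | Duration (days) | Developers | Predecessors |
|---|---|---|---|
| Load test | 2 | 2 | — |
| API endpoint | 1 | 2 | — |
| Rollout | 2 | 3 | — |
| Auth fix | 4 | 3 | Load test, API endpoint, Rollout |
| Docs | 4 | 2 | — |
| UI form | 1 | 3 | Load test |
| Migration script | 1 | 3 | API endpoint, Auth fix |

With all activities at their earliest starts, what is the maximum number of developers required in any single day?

Early-start schedule: Load test@1, API endpoint@1, Rollout@1, Auth fix@3, Docs@1, UI form@3, Migration script@7.
Load per day: day 1: 9, day 2: 7, day 3: 8, day 4: 5, day 5: 3, day 6: 3, day 7: 3, day 8: 0, day 9: 0, day 10: 0.
Peak is 9.

9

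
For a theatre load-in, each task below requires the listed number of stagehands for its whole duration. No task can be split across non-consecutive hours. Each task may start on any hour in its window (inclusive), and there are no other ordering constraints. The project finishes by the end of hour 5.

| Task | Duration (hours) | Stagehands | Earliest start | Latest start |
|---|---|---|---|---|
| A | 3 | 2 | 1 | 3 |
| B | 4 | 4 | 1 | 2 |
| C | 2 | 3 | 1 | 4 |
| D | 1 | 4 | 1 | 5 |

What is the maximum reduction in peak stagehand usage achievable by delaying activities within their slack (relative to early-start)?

6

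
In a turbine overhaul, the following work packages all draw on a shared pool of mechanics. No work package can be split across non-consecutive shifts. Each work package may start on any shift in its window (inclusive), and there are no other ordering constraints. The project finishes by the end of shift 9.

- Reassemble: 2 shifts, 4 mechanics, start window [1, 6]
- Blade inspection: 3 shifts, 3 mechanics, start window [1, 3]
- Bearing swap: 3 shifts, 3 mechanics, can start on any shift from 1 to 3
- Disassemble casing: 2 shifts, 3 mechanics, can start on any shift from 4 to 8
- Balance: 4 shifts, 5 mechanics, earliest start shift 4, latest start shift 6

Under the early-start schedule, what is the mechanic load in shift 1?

At early start, shift 1 has: Reassemble, Blade inspection, Bearing swap.
Demand: 4 + 3 + 3 = 10.

10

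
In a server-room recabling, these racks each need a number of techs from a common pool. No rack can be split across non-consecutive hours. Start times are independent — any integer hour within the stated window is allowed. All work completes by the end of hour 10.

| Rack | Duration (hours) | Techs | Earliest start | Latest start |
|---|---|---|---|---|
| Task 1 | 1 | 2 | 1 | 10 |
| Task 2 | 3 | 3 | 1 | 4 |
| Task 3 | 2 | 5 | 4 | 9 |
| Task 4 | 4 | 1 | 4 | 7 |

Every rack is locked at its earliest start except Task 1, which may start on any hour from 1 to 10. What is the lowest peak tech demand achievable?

6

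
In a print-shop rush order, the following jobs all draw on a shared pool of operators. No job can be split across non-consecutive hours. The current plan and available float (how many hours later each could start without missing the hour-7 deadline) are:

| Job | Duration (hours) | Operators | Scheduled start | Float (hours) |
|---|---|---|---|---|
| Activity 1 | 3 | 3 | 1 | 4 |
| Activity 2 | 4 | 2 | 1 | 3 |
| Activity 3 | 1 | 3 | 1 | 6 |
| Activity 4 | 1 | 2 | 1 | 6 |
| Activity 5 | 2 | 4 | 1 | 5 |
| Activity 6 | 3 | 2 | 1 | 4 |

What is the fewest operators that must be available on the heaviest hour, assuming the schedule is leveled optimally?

6

Early-start (Activity 1@1, Activity 2@1, Activity 3@1, Activity 4@1, Activity 5@1, Activity 6@1) gives peak 16: h1:16  h2:11  h3:7  h4:2  h5:0  h6:0  h7:0.
Shift Activity 3→4, Activity 4→5, Activity 5→6, Activity 6→5.
Schedule Activity 1@1, Activity 2@1, Activity 3@4, Activity 4@5, Activity 5@6, Activity 6@5: h1:5  h2:5  h3:5  h4:5  h5:4  h6:6  h7:6 — peak 6.
Total operator-hours = 36 over 7 hours ⇒ peak ≥ ⌈36/7⌉ = 6, so 6 is optimal.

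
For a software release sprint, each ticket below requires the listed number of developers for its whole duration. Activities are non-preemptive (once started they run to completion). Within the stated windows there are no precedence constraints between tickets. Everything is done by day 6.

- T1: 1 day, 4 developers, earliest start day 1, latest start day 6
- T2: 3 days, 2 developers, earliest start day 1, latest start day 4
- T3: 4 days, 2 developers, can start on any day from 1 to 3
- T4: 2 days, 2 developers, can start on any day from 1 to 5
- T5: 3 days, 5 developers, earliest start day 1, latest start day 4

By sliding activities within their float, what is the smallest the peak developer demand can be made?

7

Early-start (T1@1, T2@1, T3@1, T4@1, T5@1) gives peak 15: d1:15  d2:11  d3:9  d4:2  d5:0  d6:0.
Shift T3→2, T4→2, T5→4.
Schedule T1@1, T2@1, T3@2, T4@2, T5@4: d1:6  d2:6  d3:6  d4:7  d5:7  d6:5 — peak 7.
Total developer-days = 37 over 6 days ⇒ peak ≥ ⌈37/6⌉ = 7, so 7 is optimal.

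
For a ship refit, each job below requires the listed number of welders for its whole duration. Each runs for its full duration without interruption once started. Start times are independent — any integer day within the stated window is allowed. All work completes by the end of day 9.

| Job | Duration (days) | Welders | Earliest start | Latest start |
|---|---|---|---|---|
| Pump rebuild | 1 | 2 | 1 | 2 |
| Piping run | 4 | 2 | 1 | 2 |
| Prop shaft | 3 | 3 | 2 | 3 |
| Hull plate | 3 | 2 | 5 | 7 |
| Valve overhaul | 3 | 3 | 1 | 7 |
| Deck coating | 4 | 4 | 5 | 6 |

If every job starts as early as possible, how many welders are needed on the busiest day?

8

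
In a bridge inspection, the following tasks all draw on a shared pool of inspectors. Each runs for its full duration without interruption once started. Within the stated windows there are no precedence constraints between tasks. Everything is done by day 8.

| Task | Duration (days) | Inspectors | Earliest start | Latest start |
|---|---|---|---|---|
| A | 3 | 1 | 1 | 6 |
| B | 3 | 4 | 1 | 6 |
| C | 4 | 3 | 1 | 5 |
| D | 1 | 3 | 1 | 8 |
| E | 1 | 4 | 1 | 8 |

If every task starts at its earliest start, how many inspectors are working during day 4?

3

At early start, day 4 has: C.
Demand: 3 = 3.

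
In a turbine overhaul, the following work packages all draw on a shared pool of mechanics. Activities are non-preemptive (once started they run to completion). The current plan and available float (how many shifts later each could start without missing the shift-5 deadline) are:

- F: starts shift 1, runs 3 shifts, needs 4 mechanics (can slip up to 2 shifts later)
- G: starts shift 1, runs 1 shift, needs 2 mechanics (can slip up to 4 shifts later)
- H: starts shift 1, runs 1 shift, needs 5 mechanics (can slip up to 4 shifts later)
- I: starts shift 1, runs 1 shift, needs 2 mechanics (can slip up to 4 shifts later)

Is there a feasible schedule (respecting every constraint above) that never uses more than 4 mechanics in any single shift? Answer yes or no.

no

Total mechanic-shifts = 21; over 5 shifts the average is 21/5 > 4, so some shift must exceed 4.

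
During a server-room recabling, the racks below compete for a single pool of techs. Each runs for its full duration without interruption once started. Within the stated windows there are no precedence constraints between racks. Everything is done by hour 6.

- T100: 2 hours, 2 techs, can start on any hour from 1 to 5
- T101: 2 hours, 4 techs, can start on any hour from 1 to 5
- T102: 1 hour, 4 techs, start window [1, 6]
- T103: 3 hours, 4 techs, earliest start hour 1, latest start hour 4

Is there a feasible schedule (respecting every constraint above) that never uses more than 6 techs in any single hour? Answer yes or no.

yes

Schedule T100@1, T101@1, T102@3, T103@4: h1:6  h2:6  h3:4  h4:4  h5:4  h6:4 — peak 6 ≤ 6.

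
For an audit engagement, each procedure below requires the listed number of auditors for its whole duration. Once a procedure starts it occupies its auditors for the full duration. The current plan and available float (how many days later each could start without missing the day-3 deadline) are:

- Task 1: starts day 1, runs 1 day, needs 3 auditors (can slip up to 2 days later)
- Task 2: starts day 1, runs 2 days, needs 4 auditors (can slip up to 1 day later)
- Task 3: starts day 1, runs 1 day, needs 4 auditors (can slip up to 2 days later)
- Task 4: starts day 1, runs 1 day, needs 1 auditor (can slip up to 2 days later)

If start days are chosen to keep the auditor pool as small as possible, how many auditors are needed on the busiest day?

Early-start (Task 1@1, Task 2@1, Task 3@1, Task 4@1) gives peak 12: d1:12  d2:4  d3:0.
Shift Task 3→3, Task 4→2.
Schedule Task 1@1, Task 2@1, Task 3@3, Task 4@2: d1:7  d2:5  d3:4 — peak 7.

7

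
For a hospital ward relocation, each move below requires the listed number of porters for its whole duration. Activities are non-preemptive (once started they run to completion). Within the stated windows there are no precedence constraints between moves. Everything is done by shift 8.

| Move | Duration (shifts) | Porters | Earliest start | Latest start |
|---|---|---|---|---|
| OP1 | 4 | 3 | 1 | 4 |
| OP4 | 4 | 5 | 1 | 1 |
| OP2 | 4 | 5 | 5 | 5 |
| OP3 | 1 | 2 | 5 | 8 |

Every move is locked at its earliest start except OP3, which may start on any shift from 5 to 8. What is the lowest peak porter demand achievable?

8

OP3@5: s1:8  s2:8  s3:8  s4:8  s5:7  s6:5  s7:5  s8:5 → peak 8
OP3@6: s1:8  s2:8  s3:8  s4:8  s5:5  s6:7  s7:5  s8:5 → peak 8
OP3@7: s1:8  s2:8  s3:8  s4:8  s5:5  s6:5  s7:7  s8:5 → peak 8
OP3@8: s1:8  s2:8  s3:8  s4:8  s5:5  s6:5  s7:5  s8:7 → peak 8
Best is OP3@5, peak 8.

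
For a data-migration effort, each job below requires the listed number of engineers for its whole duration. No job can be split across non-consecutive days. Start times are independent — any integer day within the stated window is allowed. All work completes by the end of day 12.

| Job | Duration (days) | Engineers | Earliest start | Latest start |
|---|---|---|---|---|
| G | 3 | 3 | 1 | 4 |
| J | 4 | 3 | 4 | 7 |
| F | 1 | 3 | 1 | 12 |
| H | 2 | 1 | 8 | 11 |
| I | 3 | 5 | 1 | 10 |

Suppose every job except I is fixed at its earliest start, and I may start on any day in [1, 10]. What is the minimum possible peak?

6

I@1: d1:11  d2:8  d3:8  d4:3  d5:3  d6:3  d7:3  d8:1  d9:1  d10:0  d11:0  d12:0 → peak 11
I@2: d1:6  d2:8  d3:8  d4:8  d5:3  d6:3  d7:3  d8:1  d9:1  d10:0  d11:0  d12:0 → peak 8
I@3: d1:6  d2:3  d3:8  d4:8  d5:8  d6:3  d7:3  d8:1  d9:1  d10:0  d11:0  d12:0 → peak 8
I@4: d1:6  d2:3  d3:3  d4:8  d5:8  d6:8  d7:3  d8:1  d9:1  d10:0  d11:0  d12:0 → peak 8
I@5: d1:6  d2:3  d3:3  d4:3  d5:8  d6:8  d7:8  d8:1  d9:1  d10:0  d11:0  d12:0 → peak 8
I@6: d1:6  d2:3  d3:3  d4:3  d5:3  d6:8  d7:8  d8:6  d9:1  d10:0  d11:0  d12:0 → peak 8
I@7: d1:6  d2:3  d3:3  d4:3  d5:3  d6:3  d7:8  d8:6  d9:6  d10:0  d11:0  d12:0 → peak 8
I@8: d1:6  d2:3  d3:3  d4:3  d5:3  d6:3  d7:3  d8:6  d9:6  d10:5  d11:0  d12:0 → peak 6
I@9: d1:6  d2:3  d3:3  d4:3  d5:3  d6:3  d7:3  d8:1  d9:6  d10:5  d11:5  d12:0 → peak 6
I@10: d1:6  d2:3  d3:3  d4:3  d5:3  d6:3  d7:3  d8:1  d9:1  d10:5  d11:5  d12:5 → peak 6
Best is I@8, peak 6.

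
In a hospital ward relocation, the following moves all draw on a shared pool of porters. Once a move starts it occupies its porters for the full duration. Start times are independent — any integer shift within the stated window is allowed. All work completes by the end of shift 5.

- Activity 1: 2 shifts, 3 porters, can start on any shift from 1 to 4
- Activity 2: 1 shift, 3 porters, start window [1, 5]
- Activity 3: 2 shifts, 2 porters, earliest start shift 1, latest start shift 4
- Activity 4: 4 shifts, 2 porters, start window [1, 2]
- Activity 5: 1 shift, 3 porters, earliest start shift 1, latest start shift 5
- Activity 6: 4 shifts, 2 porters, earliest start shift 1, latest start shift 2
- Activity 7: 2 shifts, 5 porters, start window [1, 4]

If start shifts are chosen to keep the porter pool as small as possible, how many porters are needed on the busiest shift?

9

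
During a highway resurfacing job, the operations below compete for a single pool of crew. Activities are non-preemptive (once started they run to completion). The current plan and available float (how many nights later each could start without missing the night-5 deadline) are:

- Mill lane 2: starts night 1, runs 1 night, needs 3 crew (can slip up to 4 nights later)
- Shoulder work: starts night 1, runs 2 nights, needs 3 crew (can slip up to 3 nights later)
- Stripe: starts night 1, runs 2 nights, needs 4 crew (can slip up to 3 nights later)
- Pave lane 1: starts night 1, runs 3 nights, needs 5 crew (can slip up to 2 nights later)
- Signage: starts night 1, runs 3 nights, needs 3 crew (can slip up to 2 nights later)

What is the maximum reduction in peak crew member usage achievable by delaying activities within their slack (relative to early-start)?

9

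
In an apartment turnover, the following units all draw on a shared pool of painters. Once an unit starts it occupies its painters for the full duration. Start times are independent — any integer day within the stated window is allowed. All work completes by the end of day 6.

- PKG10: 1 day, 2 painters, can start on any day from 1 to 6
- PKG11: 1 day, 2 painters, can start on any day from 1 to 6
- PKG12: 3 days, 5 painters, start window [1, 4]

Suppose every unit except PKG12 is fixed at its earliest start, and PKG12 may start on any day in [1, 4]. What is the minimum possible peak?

PKG12@1: d1:9  d2:5  d3:5  d4:0  d5:0  d6:0 → peak 9
PKG12@2: d1:4  d2:5  d3:5  d4:5  d5:0  d6:0 → peak 5
PKG12@3: d1:4  d2:0  d3:5  d4:5  d5:5  d6:0 → peak 5
PKG12@4: d1:4  d2:0  d3:0  d4:5  d5:5  d6:5 → peak 5
Best is PKG12@2, peak 5.

5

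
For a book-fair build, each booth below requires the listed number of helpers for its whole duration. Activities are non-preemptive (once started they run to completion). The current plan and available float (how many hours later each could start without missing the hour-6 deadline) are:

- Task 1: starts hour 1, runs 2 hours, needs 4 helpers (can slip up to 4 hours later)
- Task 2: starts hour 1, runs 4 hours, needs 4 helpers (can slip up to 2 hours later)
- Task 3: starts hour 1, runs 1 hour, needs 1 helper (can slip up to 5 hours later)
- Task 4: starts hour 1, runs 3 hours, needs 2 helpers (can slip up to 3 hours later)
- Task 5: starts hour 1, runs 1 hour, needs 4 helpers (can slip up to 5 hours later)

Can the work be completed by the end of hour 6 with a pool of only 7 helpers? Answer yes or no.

The minimum achievable peak is 8; 7 < 8, so no feasible schedule stays within the cap.

no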